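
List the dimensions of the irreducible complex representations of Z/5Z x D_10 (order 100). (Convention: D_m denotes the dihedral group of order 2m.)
Dimensions: 1, 1, 1, 1, 1, 1, 1, 1, 1, 1, 1, 1, 1, 1, 1, 1, 1, 1, 1, 1, 2, 2, 2, 2, 2, 2, 2, 2, 2, 2, 2, 2, 2, 2, 2, 2, 2, 2, 2, 2

Proof sketch: There are 40 irreducibles (= number of conjugacy classes). Their dimensions d_i satisfy sum d_i^2 = |G| = 100: 1 + 1 + 1 + 1 + 1 + 1 + 1 + 1 + 1 + 1 + 1 + 1 + 1 + 1 + 1 + 1 + 1 + 1 + 1 + 1 + 4 + 4 + 4 + 4 + 4 + 4 + 4 + 4 + 4 + 4 + 4 + 4 + 4 + 4 + 4 + 4 + 4 + 4 + 4 + 4 = 100. (For the product with Z/5Z: each of the 5 1-dim characters of Z/5Z tensors with each irrep of D_10, giving 5 copies of each D_10-dimension.)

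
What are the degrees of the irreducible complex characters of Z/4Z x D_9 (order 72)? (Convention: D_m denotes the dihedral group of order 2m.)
Dimensions: 1, 1, 1, 1, 1, 1, 1, 1, 2, 2, 2, 2, 2, 2, 2, 2, 2, 2, 2, 2, 2, 2, 2, 2

Details: There are 24 irreducibles (= number of conjugacy classes). Their dimensions d_i satisfy sum d_i^2 = |G| = 72: 1 + 1 + 1 + 1 + 1 + 1 + 1 + 1 + 4 + 4 + 4 + 4 + 4 + 4 + 4 + 4 + 4 + 4 + 4 + 4 + 4 + 4 + 4 + 4 = 72. (For the product with Z/4Z: each of the 4 1-dim characters of Z/4Z tensors with each irrep of D_9, giving 4 copies of each D_9-dimension.)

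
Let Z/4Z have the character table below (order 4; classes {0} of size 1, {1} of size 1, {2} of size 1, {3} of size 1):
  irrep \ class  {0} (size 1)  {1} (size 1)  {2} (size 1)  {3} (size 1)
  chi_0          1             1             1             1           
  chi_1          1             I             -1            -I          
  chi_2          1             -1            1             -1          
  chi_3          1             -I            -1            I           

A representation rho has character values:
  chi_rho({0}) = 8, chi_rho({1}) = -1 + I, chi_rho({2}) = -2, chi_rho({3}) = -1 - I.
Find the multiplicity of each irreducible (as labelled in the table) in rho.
Multiplicities: chi_0: 1, chi_1: 3, chi_2: 2, chi_3: 2.

Argument: Use <chi_rho, chi> = (1/|G|) sum_C |C| * chi_rho(C) * conj(chi(C)) with |G| = 4 for each irreducible chi in the table:
  <chi_rho, chi_0> = (1/4)[1*(8)*conj(1) + 1*(-1 + I)*conj(1) + 1*(-2)*conj(1) + 1*(-1 - I)*conj(1)]
      = (1/4)[(8) + (-1 + I) + (-2) + (-1 - I)] = 4/4 = 1
  <chi_rho, chi_1> = (1/4)[1*(8)*conj(1) + 1*(-1 + I)*conj(I) + 1*(-2)*conj(-1) + 1*(-1 - I)*conj(-I)]
      = (1/4)[(8) + (1 + I) + (2) + (1 - I)] = 12/4 = 3
  <chi_rho, chi_2> = (1/4)[1*(8)*conj(1) + 1*(-1 + I)*conj(-1) + 1*(-2)*conj(1) + 1*(-1 - I)*conj(-1)]
      = (1/4)[(8) + (1 - I) + (-2) + (1 + I)] = 8/4 = 2
  <chi_rho, chi_3> = (1/4)[1*(8)*conj(1) + 1*(-1 + I)*conj(-I) + 1*(-2)*conj(-1) + 1*(-1 - I)*conj(I)]
      = (1/4)[(8) + (-1 - I) + (2) + (-1 + I)] = 8/4 = 2
(Exp terms are combined using exp(i*s)*conj(exp(i*t)) = exp(i*(s-t)), and sums of them are collapsed using the identity that for every m > 1 the m distinct m-th roots of unity sum to 0, e.g. 1 + exp(2*I*pi/3) + exp(-2*I*pi/3) = 0.)
Dimension check: dim(rho) = sum (mult * dim) = 1*1 + 3*1 + 2*1 + 2*1 = 8 = chi_rho(e) = 8.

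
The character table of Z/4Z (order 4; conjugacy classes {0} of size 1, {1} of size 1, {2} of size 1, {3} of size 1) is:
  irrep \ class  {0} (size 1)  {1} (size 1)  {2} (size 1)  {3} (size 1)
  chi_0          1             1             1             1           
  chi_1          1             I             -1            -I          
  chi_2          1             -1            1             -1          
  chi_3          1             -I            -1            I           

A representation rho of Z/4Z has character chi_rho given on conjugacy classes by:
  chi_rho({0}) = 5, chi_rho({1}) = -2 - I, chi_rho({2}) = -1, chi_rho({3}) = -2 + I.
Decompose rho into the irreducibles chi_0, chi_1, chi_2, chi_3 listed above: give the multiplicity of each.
Multiplicities: chi_0: 0, chi_1: 1, chi_2: 2, chi_3: 2.

Reasoning: Use <chi_rho, chi> = (1/|G|) sum_C |C| * chi_rho(C) * conj(chi(C)) with |G| = 4 for each irreducible chi in the table:
  <chi_rho, chi_0> = (1/4)[1*(5)*conj(1) + 1*(-2 - I)*conj(1) + 1*(-1)*conj(1) + 1*(-2 + I)*conj(1)]
      = (1/4)[(5) + (-2 - I) + (-1) + (-2 + I)] = 0/4 = 0
  <chi_rho, chi_1> = (1/4)[1*(5)*conj(1) + 1*(-2 - I)*conj(I) + 1*(-1)*conj(-1) + 1*(-2 + I)*conj(-I)]
      = (1/4)[(5) + (-1 + 2*I) + (1) + (-1 - 2*I)] = 4/4 = 1
  <chi_rho, chi_2> = (1/4)[1*(5)*conj(1) + 1*(-2 - I)*conj(-1) + 1*(-1)*conj(1) + 1*(-2 + I)*conj(-1)]
      = (1/4)[(5) + (2 + I) + (-1) + (2 - I)] = 8/4 = 2
  <chi_rho, chi_3> = (1/4)[1*(5)*conj(1) + 1*(-2 - I)*conj(-I) + 1*(-1)*conj(-1) + 1*(-2 + I)*conj(I)]
      = (1/4)[(5) + (1 - 2*I) + (1) + (1 + 2*I)] = 8/4 = 2
(Exp terms are combined using exp(i*s)*conj(exp(i*t)) = exp(i*(s-t)), and sums of them are collapsed using the identity that for every m > 1 the m distinct m-th roots of unity sum to 0, e.g. 1 + exp(2*I*pi/3) + exp(-2*I*pi/3) = 0.)
Dimension check: dim(rho) = sum (mult * dim) = 0*1 + 1*1 + 2*1 + 2*1 = 5 = chi_rho(e) = 5.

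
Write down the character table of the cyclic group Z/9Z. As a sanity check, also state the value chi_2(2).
Character table of Z/9Z (irreps indexed chi_0,...,chi_8 with chi_k(m) = zeta_9^(k*m), zeta_9 = exp(2*pi*i/9)):
  irrep \ class  {0} (size 1)  {1} (size 1)    {2} (size 1)    {3} (size 1)    {4} (size 1)    {5} (size 1)    {6} (size 1)    {7} (size 1)    {8} (size 1)  
  chi_0          1             1               1               1               1               1               1               1               1             
  chi_1          1             exp(2*I*pi/9)   exp(4*I*pi/9)   exp(2*I*pi/3)   exp(8*I*pi/9)   exp(-8*I*pi/9)  exp(-2*I*pi/3)  exp(-4*I*pi/9)  exp(-2*I*pi/9)
  chi_2          1             exp(4*I*pi/9)   exp(8*I*pi/9)   exp(-2*I*pi/3)  exp(-2*I*pi/9)  exp(2*I*pi/9)   exp(2*I*pi/3)   exp(-8*I*pi/9)  exp(-4*I*pi/9)
  chi_3          1             exp(2*I*pi/3)   exp(-2*I*pi/3)  1               exp(2*I*pi/3)   exp(-2*I*pi/3)  1               exp(2*I*pi/3)   exp(-2*I*pi/3)
  chi_4          1             exp(8*I*pi/9)   exp(-2*I*pi/9)  exp(2*I*pi/3)   exp(-4*I*pi/9)  exp(4*I*pi/9)   exp(-2*I*pi/3)  exp(2*I*pi/9)   exp(-8*I*pi/9)
  chi_5          1             exp(-8*I*pi/9)  exp(2*I*pi/9)   exp(-2*I*pi/3)  exp(4*I*pi/9)   exp(-4*I*pi/9)  exp(2*I*pi/3)   exp(-2*I*pi/9)  exp(8*I*pi/9) 
  chi_6          1             exp(-2*I*pi/3)  exp(2*I*pi/3)   1               exp(-2*I*pi/3)  exp(2*I*pi/3)   1               exp(-2*I*pi/3)  exp(2*I*pi/3) 
  chi_7          1             exp(-4*I*pi/9)  exp(-8*I*pi/9)  exp(2*I*pi/3)   exp(2*I*pi/9)   exp(-2*I*pi/9)  exp(-2*I*pi/3)  exp(8*I*pi/9)   exp(4*I*pi/9) 
  chi_8          1             exp(-2*I*pi/9)  exp(-4*I*pi/9)  exp(-2*I*pi/3)  exp(-8*I*pi/9)  exp(8*I*pi/9)   exp(2*I*pi/3)   exp(4*I*pi/9)   exp(2*I*pi/9) 

Spot check: chi_2(2) = zeta_9^(2*2) = zeta_9^4 = exp(8*I*pi/9).

Proof sketch: Z/9Z is abelian, so all 9 irreducible complex representations are 1-dimensional. They are given by chi_k(m) = zeta_9^(k*m) for k = 0,...,8. Row orthogonality: sum_m chi_k(m) conj(chi_l(m)) = 9 * [k = l].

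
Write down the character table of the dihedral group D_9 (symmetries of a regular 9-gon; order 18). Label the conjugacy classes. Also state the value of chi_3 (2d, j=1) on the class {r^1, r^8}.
Conjugacy classes: {e} of size 1, {r^1, r^8} of size 2, {r^2, r^7} of size 2, {r^3, r^6} of size 2, {r^4, r^5} of size 2, {s, sr, ..., sr^8} of size 9.
Character table:
  irrep \ class              {e} (size 1)  {r^1, r^8} (size 2)  {r^2, r^7} (size 2)  {r^3, r^6} (size 2)  {r^4, r^5} (size 2)  {s, sr, ..., sr^8} (size 9)
  chi_1 (triv)               1             1                    1                    1                    1                    1                          
  chi_2 (sign: r->1, s->-1)  1             1                    1                    1                    1                    -1                         
  chi_3 (2d, j=1)            2             2*cos(2*pi/9)        2*cos(4*pi/9)        -1                   -2*cos(pi/9)         0                          
  chi_4 (2d, j=2)            2             2*cos(4*pi/9)        -2*cos(pi/9)         -1                   2*cos(2*pi/9)        0                          
  chi_5 (2d, j=3)            2             -1                   -1                   2                    -1                   0                          
  chi_6 (2d, j=4)            2             -2*cos(pi/9)         2*cos(2*pi/9)        -1                   2*cos(4*pi/9)        0                          

Spot check: chi_3 (2d, j=1) on {r^1, r^8} = 2*cos(2*pi/9).

Explanation: D_9 has order 2*9 = 18 with 6 conjugacy classes, hence 6 irreducibles. Sum of squared dims 1 + 1 + 4 + 4 + 4 + 4 = 18 = |G|. Linear characters come from the abelianisation; the 2-dimensional irreps have character r^k -> 2*cos(2*pi*j*k/9), reflections -> 0.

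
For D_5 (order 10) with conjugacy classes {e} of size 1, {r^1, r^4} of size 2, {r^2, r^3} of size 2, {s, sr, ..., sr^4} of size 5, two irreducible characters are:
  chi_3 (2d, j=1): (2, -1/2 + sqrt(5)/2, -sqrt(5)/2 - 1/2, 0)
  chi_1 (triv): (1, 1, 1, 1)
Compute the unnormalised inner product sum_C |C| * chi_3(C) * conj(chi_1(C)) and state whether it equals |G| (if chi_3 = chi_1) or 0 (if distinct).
Sum = 0; so <chi_3, chi_1> = 0 (distinct irreducibles are orthogonal).

Solution. Compute term by term over conjugacy classes (|C| * chi_3(C) * conj(chi_1(C))):
  1*(2)*conj(1) + 2*(-1/2 + sqrt(5)/2)*conj(1) + 2*(-sqrt(5)/2 - 1/2)*conj(1) + 5*(0)*conj(1)
  = (2) + (-1 + sqrt(5)) + (-sqrt(5) - 1) + (0)
  = 0.
Dividing by |G| = 10 gives 0/10 = 0, matching the row-orthogonality relation <chi_3, chi_1> = [chi_3 = chi_1].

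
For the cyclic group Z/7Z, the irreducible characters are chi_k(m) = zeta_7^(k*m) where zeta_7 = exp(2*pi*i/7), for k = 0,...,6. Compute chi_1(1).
chi_1(1) = zeta_7^1 = exp(2*I*pi/7)

Reasoning: chi_1(1) = zeta_7^(1*1) = zeta_7^1. Since zeta_7^7 = 1, this equals zeta_7^1 = exp(2*pi*i*1/7) = exp(2*I*pi/7).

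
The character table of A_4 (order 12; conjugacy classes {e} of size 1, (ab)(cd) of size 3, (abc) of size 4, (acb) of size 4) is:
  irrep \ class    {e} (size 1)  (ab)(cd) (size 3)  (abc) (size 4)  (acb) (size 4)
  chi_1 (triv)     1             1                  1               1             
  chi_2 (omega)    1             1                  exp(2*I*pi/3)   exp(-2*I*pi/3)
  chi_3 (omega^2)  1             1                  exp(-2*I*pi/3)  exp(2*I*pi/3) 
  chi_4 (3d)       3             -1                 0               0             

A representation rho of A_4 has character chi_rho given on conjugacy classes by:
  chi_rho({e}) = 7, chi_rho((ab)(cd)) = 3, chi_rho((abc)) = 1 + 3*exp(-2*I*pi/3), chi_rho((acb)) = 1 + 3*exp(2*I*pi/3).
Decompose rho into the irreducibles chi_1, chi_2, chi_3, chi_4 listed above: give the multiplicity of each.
Multiplicities: chi_1: 1, chi_2: 0, chi_3: 3, chi_4: 1.

Explanation: Use <chi_rho, chi> = (1/|G|) sum_C |C| * chi_rho(C) * conj(chi(C)) with |G| = 12 for each irreducible chi in the table:
  <chi_rho, chi_1> = (1/12)[1*(7)*conj(1) + 3*(3)*conj(1) + 4*(1 + 3*exp(-2*I*pi/3))*conj(1) + 4*(1 + 3*exp(2*I*pi/3))*conj(1)]
      = (1/12)[(7) + (9) + (4 + 12*exp(-2*I*pi/3)) + (4 + 12*exp(2*I*pi/3))] = 12/12 = 1
  <chi_rho, chi_2> = (1/12)[1*(7)*conj(1) + 3*(3)*conj(1) + 4*(1 + 3*exp(-2*I*pi/3))*conj(exp(2*I*pi/3)) + 4*(1 + 3*exp(2*I*pi/3))*conj(exp(-2*I*pi/3))]
      = (1/12)[(7) + (9) + (4*exp(-2*I*pi/3) + 12*exp(2*I*pi/3)) + (12*exp(-2*I*pi/3) + 4*exp(2*I*pi/3))] = 0/12 = 0
  <chi_rho, chi_3> = (1/12)[1*(7)*conj(1) + 3*(3)*conj(1) + 4*(1 + 3*exp(-2*I*pi/3))*conj(exp(-2*I*pi/3)) + 4*(1 + 3*exp(2*I*pi/3))*conj(exp(2*I*pi/3))]
      = (1/12)[(7) + (9) + (12 + 4*exp(2*I*pi/3)) + (12 + 4*exp(-2*I*pi/3))] = 36/12 = 3
  <chi_rho, chi_4> = (1/12)[1*(7)*conj(3) + 3*(3)*conj(-1) + 4*(1 + 3*exp(-2*I*pi/3))*conj(0) + 4*(1 + 3*exp(2*I*pi/3))*conj(0)]
      = (1/12)[(21) + (-9) + (0) + (0)] = 12/12 = 1
(Exp terms are combined using exp(i*s)*conj(exp(i*t)) = exp(i*(s-t)), and sums of them are collapsed using the identity that for every m > 1 the m distinct m-th roots of unity sum to 0, e.g. 1 + exp(2*I*pi/3) + exp(-2*I*pi/3) = 0.)
Dimension check: dim(rho) = sum (mult * dim) = 1*1 + 0*1 + 3*1 + 1*3 = 7 = chi_rho(e) = 7.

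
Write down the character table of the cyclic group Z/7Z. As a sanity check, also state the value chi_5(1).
Character table of Z/7Z (irreps indexed chi_0,...,chi_6 with chi_k(m) = zeta_7^(k*m), zeta_7 = exp(2*pi*i/7)):
  irrep \ class  {0} (size 1)  {1} (size 1)    {2} (size 1)    {3} (size 1)    {4} (size 1)    {5} (size 1)    {6} (size 1)  
  chi_0          1             1               1               1               1               1               1             
  chi_1          1             exp(2*I*pi/7)   exp(4*I*pi/7)   exp(6*I*pi/7)   exp(-6*I*pi/7)  exp(-4*I*pi/7)  exp(-2*I*pi/7)
  chi_2          1             exp(4*I*pi/7)   exp(-6*I*pi/7)  exp(-2*I*pi/7)  exp(2*I*pi/7)   exp(6*I*pi/7)   exp(-4*I*pi/7)
  chi_3          1             exp(6*I*pi/7)   exp(-2*I*pi/7)  exp(4*I*pi/7)   exp(-4*I*pi/7)  exp(2*I*pi/7)   exp(-6*I*pi/7)
  chi_4          1             exp(-6*I*pi/7)  exp(2*I*pi/7)   exp(-4*I*pi/7)  exp(4*I*pi/7)   exp(-2*I*pi/7)  exp(6*I*pi/7) 
  chi_5          1             exp(-4*I*pi/7)  exp(6*I*pi/7)   exp(2*I*pi/7)   exp(-2*I*pi/7)  exp(-6*I*pi/7)  exp(4*I*pi/7) 
  chi_6          1             exp(-2*I*pi/7)  exp(-4*I*pi/7)  exp(-6*I*pi/7)  exp(6*I*pi/7)   exp(4*I*pi/7)   exp(2*I*pi/7) 

Spot check: chi_5(1) = zeta_7^(5*1) = zeta_7^5 = exp(-4*I*pi/7).

Reasoning: Z/7Z is abelian, so all 7 irreducible complex representations are 1-dimensional. They are given by chi_k(m) = zeta_7^(k*m) for k = 0,...,6. Row orthogonality: sum_m chi_k(m) conj(chi_l(m)) = 7 * [k = l].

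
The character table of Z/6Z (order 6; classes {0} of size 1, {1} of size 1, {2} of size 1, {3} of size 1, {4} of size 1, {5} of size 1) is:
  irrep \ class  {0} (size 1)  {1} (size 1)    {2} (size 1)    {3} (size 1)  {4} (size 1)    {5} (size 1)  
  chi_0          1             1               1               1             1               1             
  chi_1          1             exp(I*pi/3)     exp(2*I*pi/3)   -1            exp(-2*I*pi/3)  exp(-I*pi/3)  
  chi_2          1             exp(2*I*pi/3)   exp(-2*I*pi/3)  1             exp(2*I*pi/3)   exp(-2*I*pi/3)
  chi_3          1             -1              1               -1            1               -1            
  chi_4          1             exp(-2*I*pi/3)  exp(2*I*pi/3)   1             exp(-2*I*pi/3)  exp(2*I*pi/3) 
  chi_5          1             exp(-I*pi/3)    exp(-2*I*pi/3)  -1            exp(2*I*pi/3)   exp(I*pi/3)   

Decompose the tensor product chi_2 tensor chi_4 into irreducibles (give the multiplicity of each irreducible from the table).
chi_2 tensor chi_4 = chi_0 (all other irreducibles have multiplicity 0).

Explanation: The character of a tensor product is the pointwise product (chi_2 * chi_4)(C) = chi_2(C) * chi_4(C):
  {0}: (1)*(1), {1}: (exp(2*I*pi/3))*(exp(-2*I*pi/3)), {2}: (exp(-2*I*pi/3))*(exp(2*I*pi/3)), {3}: (1)*(1), {4}: (exp(2*I*pi/3))*(exp(-2*I*pi/3)), {5}: (exp(-2*I*pi/3))*(exp(2*I*pi/3))
so (chi_2 * chi_4) takes values
  {0} -> 1, {1} -> 1, {2} -> 1, {3} -> 1, {4} -> 1, {5} -> 1.
Now take the inner product of this character with each irreducible chi from the table, <chi_2*chi_4, chi> = (1/6) sum_C |C| (chi_2*chi_4)(C) conj(chi(C)):
  <chi_2*chi_4, chi_0> = (1/6)[1*(1)*conj(1) + 1*(1)*conj(1) + 1*(1)*conj(1) + 1*(1)*conj(1) + 1*(1)*conj(1) + 1*(1)*conj(1)]
      = (1/6)[(1) + (1) + (1) + (1) + (1) + (1)] = 6/6 = 1
  <chi_2*chi_4, chi_1> = (1/6)[1*(1)*conj(1) + 1*(1)*conj(exp(I*pi/3)) + 1*(1)*conj(exp(2*I*pi/3)) + 1*(1)*conj(-1) + 1*(1)*conj(exp(-2*I*pi/3)) + 1*(1)*conj(exp(-I*pi/3))]
      = (1/6)[(1) + (exp(-I*pi/3)) + (exp(-2*I*pi/3)) + (-1) + (exp(2*I*pi/3)) + (exp(I*pi/3))] = 0/6 = 0
  <chi_2*chi_4, chi_2> = (1/6)[1*(1)*conj(1) + 1*(1)*conj(exp(2*I*pi/3)) + 1*(1)*conj(exp(-2*I*pi/3)) + 1*(1)*conj(1) + 1*(1)*conj(exp(2*I*pi/3)) + 1*(1)*conj(exp(-2*I*pi/3))]
      = (1/6)[(1) + (exp(-2*I*pi/3)) + (exp(2*I*pi/3)) + (1) + (exp(-2*I*pi/3)) + (exp(2*I*pi/3))] = 0/6 = 0
  <chi_2*chi_4, chi_3> = (1/6)[1*(1)*conj(1) + 1*(1)*conj(-1) + 1*(1)*conj(1) + 1*(1)*conj(-1) + 1*(1)*conj(1) + 1*(1)*conj(-1)]
      = (1/6)[(1) + (-1) + (1) + (-1) + (1) + (-1)] = 0/6 = 0
  <chi_2*chi_4, chi_4> = (1/6)[1*(1)*conj(1) + 1*(1)*conj(exp(-2*I*pi/3)) + 1*(1)*conj(exp(2*I*pi/3)) + 1*(1)*conj(1) + 1*(1)*conj(exp(-2*I*pi/3)) + 1*(1)*conj(exp(2*I*pi/3))]
      = (1/6)[(1) + (exp(2*I*pi/3)) + (exp(-2*I*pi/3)) + (1) + (exp(2*I*pi/3)) + (exp(-2*I*pi/3))] = 0/6 = 0
  <chi_2*chi_4, chi_5> = (1/6)[1*(1)*conj(1) + 1*(1)*conj(exp(-I*pi/3)) + 1*(1)*conj(exp(-2*I*pi/3)) + 1*(1)*conj(-1) + 1*(1)*conj(exp(2*I*pi/3)) + 1*(1)*conj(exp(I*pi/3))]
      = (1/6)[(1) + (exp(I*pi/3)) + (exp(2*I*pi/3)) + (-1) + (exp(-2*I*pi/3)) + (exp(-I*pi/3))] = 0/6 = 0
(Exp terms are combined using exp(i*s)*conj(exp(i*t)) = exp(i*(s-t)), and sums of them are collapsed using the identity that for every m > 1 the m distinct m-th roots of unity sum to 0, e.g. 1 + exp(2*I*pi/3) + exp(-2*I*pi/3) = 0.)
Hence the multiplicities are chi_0: 1. Dimension check: dim(chi_2)*dim(chi_4) = 1*1 = 1 and sum (mult * dim) = 1*1 = 1.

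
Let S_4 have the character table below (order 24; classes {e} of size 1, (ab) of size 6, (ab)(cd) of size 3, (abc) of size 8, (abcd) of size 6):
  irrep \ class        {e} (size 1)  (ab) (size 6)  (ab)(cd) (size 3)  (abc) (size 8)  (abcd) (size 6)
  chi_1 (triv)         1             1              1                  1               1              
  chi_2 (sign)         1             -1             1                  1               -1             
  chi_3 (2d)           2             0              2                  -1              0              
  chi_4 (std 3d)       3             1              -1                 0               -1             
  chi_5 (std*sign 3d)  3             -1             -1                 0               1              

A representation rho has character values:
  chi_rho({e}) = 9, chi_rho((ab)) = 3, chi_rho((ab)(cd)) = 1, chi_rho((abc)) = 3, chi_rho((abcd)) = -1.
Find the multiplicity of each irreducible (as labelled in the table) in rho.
Multiplicities: chi_1: 2, chi_2: 1, chi_3: 0, chi_4: 2, chi_5: 0.

Details: Use <chi_rho, chi> = (1/|G|) sum_C |C| * chi_rho(C) * conj(chi(C)) with |G| = 24 for each irreducible chi in the table:
  <chi_rho, chi_1> = (1/24)[1*(9)*conj(1) + 6*(3)*conj(1) + 3*(1)*conj(1) + 8*(3)*conj(1) + 6*(-1)*conj(1)]
      = (1/24)[(9) + (18) + (3) + (24) + (-6)] = 48/24 = 2
  <chi_rho, chi_2> = (1/24)[1*(9)*conj(1) + 6*(3)*conj(-1) + 3*(1)*conj(1) + 8*(3)*conj(1) + 6*(-1)*conj(-1)]
      = (1/24)[(9) + (-18) + (3) + (24) + (6)] = 24/24 = 1
  <chi_rho, chi_3> = (1/24)[1*(9)*conj(2) + 6*(3)*conj(0) + 3*(1)*conj(2) + 8*(3)*conj(-1) + 6*(-1)*conj(0)]
      = (1/24)[(18) + (0) + (6) + (-24) + (0)] = 0/24 = 0
  <chi_rho, chi_4> = (1/24)[1*(9)*conj(3) + 6*(3)*conj(1) + 3*(1)*conj(-1) + 8*(3)*conj(0) + 6*(-1)*conj(-1)]
      = (1/24)[(27) + (18) + (-3) + (0) + (6)] = 48/24 = 2
  <chi_rho, chi_5> = (1/24)[1*(9)*conj(3) + 6*(3)*conj(-1) + 3*(1)*conj(-1) + 8*(3)*conj(0) + 6*(-1)*conj(1)]
      = (1/24)[(27) + (-18) + (-3) + (0) + (-6)] = 0/24 = 0
Dimension check: dim(rho) = sum (mult * dim) = 2*1 + 1*1 + 0*2 + 2*3 + 0*3 = 9 = chi_rho(e) = 9.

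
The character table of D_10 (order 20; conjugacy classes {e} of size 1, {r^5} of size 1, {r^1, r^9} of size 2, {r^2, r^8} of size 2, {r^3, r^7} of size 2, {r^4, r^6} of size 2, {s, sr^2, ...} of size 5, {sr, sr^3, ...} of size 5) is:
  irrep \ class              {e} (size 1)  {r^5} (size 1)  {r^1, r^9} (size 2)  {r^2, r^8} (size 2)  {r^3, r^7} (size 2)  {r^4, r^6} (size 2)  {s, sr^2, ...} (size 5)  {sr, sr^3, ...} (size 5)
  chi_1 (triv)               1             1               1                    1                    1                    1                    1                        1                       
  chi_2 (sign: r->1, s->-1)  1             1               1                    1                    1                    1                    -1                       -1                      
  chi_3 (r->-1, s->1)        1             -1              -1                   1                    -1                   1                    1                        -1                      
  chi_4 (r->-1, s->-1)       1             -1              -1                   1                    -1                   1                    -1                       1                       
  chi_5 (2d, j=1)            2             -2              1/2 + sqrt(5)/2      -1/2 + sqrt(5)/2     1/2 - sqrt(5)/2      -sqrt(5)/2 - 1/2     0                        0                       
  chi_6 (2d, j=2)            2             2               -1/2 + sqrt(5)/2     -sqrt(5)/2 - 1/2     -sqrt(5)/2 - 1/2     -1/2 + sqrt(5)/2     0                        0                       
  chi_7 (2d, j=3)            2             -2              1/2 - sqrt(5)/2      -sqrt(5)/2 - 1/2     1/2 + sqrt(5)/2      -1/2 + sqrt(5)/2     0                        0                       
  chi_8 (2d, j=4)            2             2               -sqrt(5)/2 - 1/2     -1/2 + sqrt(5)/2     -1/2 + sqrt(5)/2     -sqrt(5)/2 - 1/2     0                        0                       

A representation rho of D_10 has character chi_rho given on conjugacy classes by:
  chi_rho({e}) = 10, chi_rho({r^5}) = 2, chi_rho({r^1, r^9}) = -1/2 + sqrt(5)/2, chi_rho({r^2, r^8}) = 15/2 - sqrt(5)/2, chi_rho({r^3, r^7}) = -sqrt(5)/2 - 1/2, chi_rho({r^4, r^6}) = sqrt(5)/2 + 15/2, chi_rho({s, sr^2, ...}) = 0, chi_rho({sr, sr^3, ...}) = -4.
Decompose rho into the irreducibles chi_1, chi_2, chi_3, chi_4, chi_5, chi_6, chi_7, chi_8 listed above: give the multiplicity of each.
Multiplicities: chi_1: 1, chi_2: 3, chi_3: 3, chi_4: 1, chi_5: 0, chi_6: 1, chi_7: 0, chi_8: 0.

Argument: Use <chi_rho, chi> = (1/|G|) sum_C |C| * chi_rho(C) * conj(chi(C)) with |G| = 20 for each irreducible chi in the table:
  <chi_rho, chi_1> = (1/20)[1*(10)*conj(1) + 1*(2)*conj(1) + 2*(-1/2 + sqrt(5)/2)*conj(1) + 2*(15/2 - sqrt(5)/2)*conj(1) + 2*(-sqrt(5)/2 - 1/2)*conj(1) + 2*(sqrt(5)/2 + 15/2)*conj(1) + 5*(0)*conj(1) + 5*(-4)*conj(1)]
      = (1/20)[(10) + (2) + (-1 + sqrt(5)) + (15 - sqrt(5)) + (-sqrt(5) - 1) + (sqrt(5) + 15) + (0) + (-20)] = 20/20 = 1
  <chi_rho, chi_2> = (1/20)[1*(10)*conj(1) + 1*(2)*conj(1) + 2*(-1/2 + sqrt(5)/2)*conj(1) + 2*(15/2 - sqrt(5)/2)*conj(1) + 2*(-sqrt(5)/2 - 1/2)*conj(1) + 2*(sqrt(5)/2 + 15/2)*conj(1) + 5*(0)*conj(-1) + 5*(-4)*conj(-1)]
      = (1/20)[(10) + (2) + (-1 + sqrt(5)) + (15 - sqrt(5)) + (-sqrt(5) - 1) + (sqrt(5) + 15) + (0) + (20)] = 60/20 = 3
  <chi_rho, chi_3> = (1/20)[1*(10)*conj(1) + 1*(2)*conj(-1) + 2*(-1/2 + sqrt(5)/2)*conj(-1) + 2*(15/2 - sqrt(5)/2)*conj(1) + 2*(-sqrt(5)/2 - 1/2)*conj(-1) + 2*(sqrt(5)/2 + 15/2)*conj(1) + 5*(0)*conj(1) + 5*(-4)*conj(-1)]
      = (1/20)[(10) + (-2) + (1 - sqrt(5)) + (15 - sqrt(5)) + (1 + sqrt(5)) + (sqrt(5) + 15) + (0) + (20)] = 60/20 = 3
  <chi_rho, chi_4> = (1/20)[1*(10)*conj(1) + 1*(2)*conj(-1) + 2*(-1/2 + sqrt(5)/2)*conj(-1) + 2*(15/2 - sqrt(5)/2)*conj(1) + 2*(-sqrt(5)/2 - 1/2)*conj(-1) + 2*(sqrt(5)/2 + 15/2)*conj(1) + 5*(0)*conj(-1) + 5*(-4)*conj(1)]
      = (1/20)[(10) + (-2) + (1 - sqrt(5)) + (15 - sqrt(5)) + (1 + sqrt(5)) + (sqrt(5) + 15) + (0) + (-20)] = 20/20 = 1
  <chi_rho, chi_5> = (1/20)[1*(10)*conj(2) + 1*(2)*conj(-2) + 2*(-1/2 + sqrt(5)/2)*conj(1/2 + sqrt(5)/2) + 2*(15/2 - sqrt(5)/2)*conj(-1/2 + sqrt(5)/2) + 2*(-sqrt(5)/2 - 1/2)*conj(1/2 - sqrt(5)/2) + 2*(sqrt(5)/2 + 15/2)*conj(-sqrt(5)/2 - 1/2) + 5*(0)*conj(0) + 5*(-4)*conj(0)]
      = (1/20)[(20) + (-4) + (2) + (-10 + 8*sqrt(5)) + (2) + (-8*sqrt(5) - 10) + (0) + (0)] = 0/20 = 0
  <chi_rho, chi_6> = (1/20)[1*(10)*conj(2) + 1*(2)*conj(2) + 2*(-1/2 + sqrt(5)/2)*conj(-1/2 + sqrt(5)/2) + 2*(15/2 - sqrt(5)/2)*conj(-sqrt(5)/2 - 1/2) + 2*(-sqrt(5)/2 - 1/2)*conj(-sqrt(5)/2 - 1/2) + 2*(sqrt(5)/2 + 15/2)*conj(-1/2 + sqrt(5)/2) + 5*(0)*conj(0) + 5*(-4)*conj(0)]
      = (1/20)[(20) + (4) + (3 - sqrt(5)) + (-7*sqrt(5) - 5) + (sqrt(5) + 3) + (-5 + 7*sqrt(5)) + (0) + (0)] = 20/20 = 1
  <chi_rho, chi_7> = (1/20)[1*(10)*conj(2) + 1*(2)*conj(-2) + 2*(-1/2 + sqrt(5)/2)*conj(1/2 - sqrt(5)/2) + 2*(15/2 - sqrt(5)/2)*conj(-sqrt(5)/2 - 1/2) + 2*(-sqrt(5)/2 - 1/2)*conj(1/2 + sqrt(5)/2) + 2*(sqrt(5)/2 + 15/2)*conj(-1/2 + sqrt(5)/2) + 5*(0)*conj(0) + 5*(-4)*conj(0)]
      = (1/20)[(20) + (-4) + (-3 + sqrt(5)) + (-7*sqrt(5) - 5) + (-3 - sqrt(5)) + (-5 + 7*sqrt(5)) + (0) + (0)] = 0/20 = 0
  <chi_rho, chi_8> = (1/20)[1*(10)*conj(2) + 1*(2)*conj(2) + 2*(-1/2 + sqrt(5)/2)*conj(-sqrt(5)/2 - 1/2) + 2*(15/2 - sqrt(5)/2)*conj(-1/2 + sqrt(5)/2) + 2*(-sqrt(5)/2 - 1/2)*conj(-1/2 + sqrt(5)/2) + 2*(sqrt(5)/2 + 15/2)*conj(-sqrt(5)/2 - 1/2) + 5*(0)*conj(0) + 5*(-4)*conj(0)]
      = (1/20)[(20) + (4) + (-2) + (-10 + 8*sqrt(5)) + (-2) + (-8*sqrt(5) - 10) + (0) + (0)] = 0/20 = 0
Dimension check: dim(rho) = sum (mult * dim) = 1*1 + 3*1 + 3*1 + 1*1 + 0*2 + 1*2 + 0*2 + 0*2 = 10 = chi_rho(e) = 10.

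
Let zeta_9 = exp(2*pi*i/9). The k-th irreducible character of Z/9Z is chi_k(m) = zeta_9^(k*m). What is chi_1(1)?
chi_1(1) = zeta_9^1 = exp(2*I*pi/9)

Working: chi_1(1) = zeta_9^(1*1) = zeta_9^1. Since zeta_9^9 = 1, this equals zeta_9^1 = exp(2*pi*i*1/9) = exp(2*I*pi/9).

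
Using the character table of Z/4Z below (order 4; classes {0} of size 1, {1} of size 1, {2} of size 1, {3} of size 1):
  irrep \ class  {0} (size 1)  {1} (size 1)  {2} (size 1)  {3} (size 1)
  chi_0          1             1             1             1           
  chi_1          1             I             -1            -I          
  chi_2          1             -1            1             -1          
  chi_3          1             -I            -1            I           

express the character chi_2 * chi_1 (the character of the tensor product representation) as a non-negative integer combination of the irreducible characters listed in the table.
chi_2 tensor chi_1 = chi_3 (all other irreducibles have multiplicity 0).

The character of a tensor product is the pointwise product (chi_2 * chi_1)(C) = chi_2(C) * chi_1(C):
  {0}: (1)*(1), {1}: (-1)*(I), {2}: (1)*(-1), {3}: (-1)*(-I)
so (chi_2 * chi_1) takes values
  {0} -> 1, {1} -> -I, {2} -> -1, {3} -> I.
Now take the inner product of this character with each irreducible chi from the table, <chi_2*chi_1, chi> = (1/4) sum_C |C| (chi_2*chi_1)(C) conj(chi(C)):
  <chi_2*chi_1, chi_0> = (1/4)[1*(1)*conj(1) + 1*(-I)*conj(1) + 1*(-1)*conj(1) + 1*(I)*conj(1)]
      = (1/4)[(1) + (-I) + (-1) + (I)] = 0/4 = 0
  <chi_2*chi_1, chi_1> = (1/4)[1*(1)*conj(1) + 1*(-I)*conj(I) + 1*(-1)*conj(-1) + 1*(I)*conj(-I)]
      = (1/4)[(1) + (-1) + (1) + (-1)] = 0/4 = 0
  <chi_2*chi_1, chi_2> = (1/4)[1*(1)*conj(1) + 1*(-I)*conj(-1) + 1*(-1)*conj(1) + 1*(I)*conj(-1)]
      = (1/4)[(1) + (I) + (-1) + (-I)] = 0/4 = 0
  <chi_2*chi_1, chi_3> = (1/4)[1*(1)*conj(1) + 1*(-I)*conj(-I) + 1*(-1)*conj(-1) + 1*(I)*conj(I)]
      = (1/4)[(1) + (1) + (1) + (1)] = 4/4 = 1
(Exp terms are combined using exp(i*s)*conj(exp(i*t)) = exp(i*(s-t)), and sums of them are collapsed using the identity that for every m > 1 the m distinct m-th roots of unity sum to 0, e.g. 1 + exp(2*I*pi/3) + exp(-2*I*pi/3) = 0.)
Hence the multiplicities are chi_3: 1. Dimension check: dim(chi_2)*dim(chi_1) = 1*1 = 1 and sum (mult * dim) = 1*1 = 1.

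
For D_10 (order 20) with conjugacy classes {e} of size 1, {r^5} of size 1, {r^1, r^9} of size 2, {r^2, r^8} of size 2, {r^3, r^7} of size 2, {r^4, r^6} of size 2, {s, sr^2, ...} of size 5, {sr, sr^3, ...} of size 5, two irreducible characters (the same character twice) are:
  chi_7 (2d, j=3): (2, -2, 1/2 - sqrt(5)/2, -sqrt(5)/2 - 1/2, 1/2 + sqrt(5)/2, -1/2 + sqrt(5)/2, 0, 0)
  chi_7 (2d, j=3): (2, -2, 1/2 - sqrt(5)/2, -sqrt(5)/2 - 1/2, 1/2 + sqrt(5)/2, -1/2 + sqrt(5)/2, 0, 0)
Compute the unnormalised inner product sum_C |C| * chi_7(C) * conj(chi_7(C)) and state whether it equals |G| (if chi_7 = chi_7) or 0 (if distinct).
Sum = 20 = |G| = 20; so <chi_7, chi_7> = 1 (norm-1 confirms irreducibility).

Proof sketch: Compute term by term over conjugacy classes (|C| * chi_7(C) * conj(chi_7(C))):
  1*(2)*conj(2) + 1*(-2)*conj(-2) + 2*(1/2 - sqrt(5)/2)*conj(1/2 - sqrt(5)/2) + 2*(-sqrt(5)/2 - 1/2)*conj(-sqrt(5)/2 - 1/2) + 2*(1/2 + sqrt(5)/2)*conj(1/2 + sqrt(5)/2) + 2*(-1/2 + sqrt(5)/2)*conj(-1/2 + sqrt(5)/2) + 5*(0)*conj(0) + 5*(0)*conj(0)
  = (4) + (4) + (3 - sqrt(5)) + (sqrt(5) + 3) + (sqrt(5) + 3) + (3 - sqrt(5)) + (0) + (0)
  = 20.
Dividing by |G| = 20 gives 20/20 = 1, matching the row-orthogonality relation <chi_7, chi_7> = [chi_7 = chi_7].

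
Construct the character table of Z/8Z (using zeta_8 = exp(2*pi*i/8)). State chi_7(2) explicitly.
Character table of Z/8Z (irreps indexed chi_0,...,chi_7 with chi_k(m) = zeta_8^(k*m), zeta_8 = exp(2*pi*i/8)):
  irrep \ class  {0} (size 1)  {1} (size 1)    {2} (size 1)  {3} (size 1)    {4} (size 1)  {5} (size 1)    {6} (size 1)  {7} (size 1)  
  chi_0          1             1               1             1               1             1               1             1             
  chi_1          1             exp(I*pi/4)     I             exp(3*I*pi/4)   -1            exp(-3*I*pi/4)  -I            exp(-I*pi/4)  
  chi_2          1             I               -1            -I              1             I               -1            -I            
  chi_3          1             exp(3*I*pi/4)   -I            exp(I*pi/4)     -1            exp(-I*pi/4)    I             exp(-3*I*pi/4)
  chi_4          1             -1              1             -1              1             -1              1             -1            
  chi_5          1             exp(-3*I*pi/4)  I             exp(-I*pi/4)    -1            exp(I*pi/4)     -I            exp(3*I*pi/4) 
  chi_6          1             -I              -1            I               1             -I              -1            I             
  chi_7          1             exp(-I*pi/4)    -I            exp(-3*I*pi/4)  -1            exp(3*I*pi/4)   I             exp(I*pi/4)   

Spot check: chi_7(2) = zeta_8^(7*2) = zeta_8^14 = -I.

Explanation: Z/8Z is abelian, so all 8 irreducible complex representations are 1-dimensional. They are given by chi_k(m) = zeta_8^(k*m) for k = 0,...,7. Row orthogonality: sum_m chi_k(m) conj(chi_l(m)) = 8 * [k = l].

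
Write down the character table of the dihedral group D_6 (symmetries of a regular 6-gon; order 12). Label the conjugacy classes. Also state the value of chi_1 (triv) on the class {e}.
Conjugacy classes: {e} of size 1, {r^3} of size 1, {r^1, r^5} of size 2, {r^2, r^4} of size 2, {s, sr^2, ...} of size 3, {sr, sr^3, ...} of size 3.
Character table:
  irrep \ class              {e} (size 1)  {r^3} (size 1)  {r^1, r^5} (size 2)  {r^2, r^4} (size 2)  {s, sr^2, ...} (size 3)  {sr, sr^3, ...} (size 3)
  chi_1 (triv)               1             1               1                    1                    1                        1                       
  chi_2 (sign: r->1, s->-1)  1             1               1                    1                    -1                       -1                      
  chi_3 (r->-1, s->1)        1             -1              -1                   1                    1                        -1                      
  chi_4 (r->-1, s->-1)       1             -1              -1                   1                    -1                       1                       
  chi_5 (2d, j=1)            2             -2              1                    -1                   0                        0                       
  chi_6 (2d, j=2)            2             2               -1                   -1                   0                        0                       

Spot check: chi_1 (triv) on {e} = 1.

Justification: D_6 has order 2*6 = 12 with 6 conjugacy classes, hence 6 irreducibles. Sum of squared dims 1 + 1 + 1 + 1 + 4 + 4 = 12 = |G|. Linear characters come from the abelianisation; the 2-dimensional irreps have character r^k -> 2*cos(2*pi*j*k/6), reflections -> 0.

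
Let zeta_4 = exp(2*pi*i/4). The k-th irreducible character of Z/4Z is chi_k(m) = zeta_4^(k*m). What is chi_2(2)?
chi_2(2) = zeta_4^4 = 1

Argument: chi_2(2) = zeta_4^(2*2) = zeta_4^4. Since zeta_4^4 = 1, this equals zeta_4^0 = exp(2*pi*i*0/4) = 1.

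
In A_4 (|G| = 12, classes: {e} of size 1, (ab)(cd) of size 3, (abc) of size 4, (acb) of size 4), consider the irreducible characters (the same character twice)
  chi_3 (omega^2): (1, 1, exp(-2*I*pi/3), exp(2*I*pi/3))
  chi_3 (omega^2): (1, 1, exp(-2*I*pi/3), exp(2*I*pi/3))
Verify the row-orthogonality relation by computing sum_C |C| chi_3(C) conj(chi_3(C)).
Sum = 12 = |G| = 12; so <chi_3, chi_3> = 1 (norm-1 confirms irreducibility).

Proof sketch: Compute term by term over conjugacy classes (|C| * chi_3(C) * conj(chi_3(C))):
  1*(1)*conj(1) + 3*(1)*conj(1) + 4*(exp(-2*I*pi/3))*conj(exp(-2*I*pi/3)) + 4*(exp(2*I*pi/3))*conj(exp(2*I*pi/3))
  = (1) + (3) + (4) + (4)
  = 12.
(Exp terms are combined using exp(i*s)*conj(exp(i*t)) = exp(i*(s-t)), and sums of them are collapsed using the identity that for every m > 1 the m distinct m-th roots of unity sum to 0, e.g. 1 + exp(2*I*pi/3) + exp(-2*I*pi/3) = 0.)
Dividing by |G| = 12 gives 12/12 = 1, matching the row-orthogonality relation <chi_3, chi_3> = [chi_3 = chi_3].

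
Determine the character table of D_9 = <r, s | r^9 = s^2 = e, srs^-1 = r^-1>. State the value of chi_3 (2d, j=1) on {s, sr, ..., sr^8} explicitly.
Conjugacy classes: {e} of size 1, {r^1, r^8} of size 2, {r^2, r^7} of size 2, {r^3, r^6} of size 2, {r^4, r^5} of size 2, {s, sr, ..., sr^8} of size 9.
Character table:
  irrep \ class              {e} (size 1)  {r^1, r^8} (size 2)  {r^2, r^7} (size 2)  {r^3, r^6} (size 2)  {r^4, r^5} (size 2)  {s, sr, ..., sr^8} (size 9)
  chi_1 (triv)               1             1                    1                    1                    1                    1                          
  chi_2 (sign: r->1, s->-1)  1             1                    1                    1                    1                    -1                         
  chi_3 (2d, j=1)            2             2*cos(2*pi/9)        2*cos(4*pi/9)        -1                   -2*cos(pi/9)         0                          
  chi_4 (2d, j=2)            2             2*cos(4*pi/9)        -2*cos(pi/9)         -1                   2*cos(2*pi/9)        0                          
  chi_5 (2d, j=3)            2             -1                   -1                   2                    -1                   0                          
  chi_6 (2d, j=4)            2             -2*cos(pi/9)         2*cos(2*pi/9)        -1                   2*cos(4*pi/9)        0                          

Spot check: chi_3 (2d, j=1) on {s, sr, ..., sr^8} = 0.

Reasoning: D_9 has order 2*9 = 18 with 6 conjugacy classes, hence 6 irreducibles. Sum of squared dims 1 + 1 + 4 + 4 + 4 + 4 = 18 = |G|. Linear characters come from the abelianisation; the 2-dimensional irreps have character r^k -> 2*cos(2*pi*j*k/9), reflections -> 0.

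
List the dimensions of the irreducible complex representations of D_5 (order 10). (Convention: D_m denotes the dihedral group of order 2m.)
Dimensions: 1, 1, 2, 2

Derivation: There are 4 irreducibles (= number of conjugacy classes). Their dimensions d_i satisfy sum d_i^2 = |G| = 10: 1 + 1 + 4 + 4 = 10.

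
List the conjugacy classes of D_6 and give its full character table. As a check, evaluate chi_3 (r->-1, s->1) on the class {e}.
Conjugacy classes: {e} of size 1, {r^3} of size 1, {r^1, r^5} of size 2, {r^2, r^4} of size 2, {s, sr^2, ...} of size 3, {sr, sr^3, ...} of size 3.
Character table:
  irrep \ class              {e} (size 1)  {r^3} (size 1)  {r^1, r^5} (size 2)  {r^2, r^4} (size 2)  {s, sr^2, ...} (size 3)  {sr, sr^3, ...} (size 3)
  chi_1 (triv)               1             1               1                    1                    1                        1                       
  chi_2 (sign: r->1, s->-1)  1             1               1                    1                    -1                       -1                      
  chi_3 (r->-1, s->1)        1             -1              -1                   1                    1                        -1                      
  chi_4 (r->-1, s->-1)       1             -1              -1                   1                    -1                       1                       
  chi_5 (2d, j=1)            2             -2              1                    -1                   0                        0                       
  chi_6 (2d, j=2)            2             2               -1                   -1                   0                        0                       

Spot check: chi_3 (r->-1, s->1) on {e} = 1.

Details: D_6 has order 2*6 = 12 with 6 conjugacy classes, hence 6 irreducibles. Sum of squared dims 1 + 1 + 1 + 1 + 4 + 4 = 12 = |G|. Linear characters come from the abelianisation; the 2-dimensional irreps have character r^k -> 2*cos(2*pi*j*k/6), reflections -> 0.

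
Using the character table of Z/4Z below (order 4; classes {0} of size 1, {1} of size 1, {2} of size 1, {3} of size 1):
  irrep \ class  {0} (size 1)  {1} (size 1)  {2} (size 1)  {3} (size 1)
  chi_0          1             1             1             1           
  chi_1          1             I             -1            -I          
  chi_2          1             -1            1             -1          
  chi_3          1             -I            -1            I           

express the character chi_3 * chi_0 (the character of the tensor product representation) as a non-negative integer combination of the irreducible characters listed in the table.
chi_3 tensor chi_0 = chi_3 (all other irreducibles have multiplicity 0).

Reasoning: The character of a tensor product is the pointwise product (chi_3 * chi_0)(C) = chi_3(C) * chi_0(C):
  {0}: (1)*(1), {1}: (-I)*(1), {2}: (-1)*(1), {3}: (I)*(1)
so (chi_3 * chi_0) takes values
  {0} -> 1, {1} -> -I, {2} -> -1, {3} -> I.
Now take the inner product of this character with each irreducible chi from the table, <chi_3*chi_0, chi> = (1/4) sum_C |C| (chi_3*chi_0)(C) conj(chi(C)):
  <chi_3*chi_0, chi_0> = (1/4)[1*(1)*conj(1) + 1*(-I)*conj(1) + 1*(-1)*conj(1) + 1*(I)*conj(1)]
      = (1/4)[(1) + (-I) + (-1) + (I)] = 0/4 = 0
  <chi_3*chi_0, chi_1> = (1/4)[1*(1)*conj(1) + 1*(-I)*conj(I) + 1*(-1)*conj(-1) + 1*(I)*conj(-I)]
      = (1/4)[(1) + (-1) + (1) + (-1)] = 0/4 = 0
  <chi_3*chi_0, chi_2> = (1/4)[1*(1)*conj(1) + 1*(-I)*conj(-1) + 1*(-1)*conj(1) + 1*(I)*conj(-1)]
      = (1/4)[(1) + (I) + (-1) + (-I)] = 0/4 = 0
  <chi_3*chi_0, chi_3> = (1/4)[1*(1)*conj(1) + 1*(-I)*conj(-I) + 1*(-1)*conj(-1) + 1*(I)*conj(I)]
      = (1/4)[(1) + (1) + (1) + (1)] = 4/4 = 1
(Exp terms are combined using exp(i*s)*conj(exp(i*t)) = exp(i*(s-t)), and sums of them are collapsed using the identity that for every m > 1 the m distinct m-th roots of unity sum to 0, e.g. 1 + exp(2*I*pi/3) + exp(-2*I*pi/3) = 0.)
Hence the multiplicities are chi_3: 1. Dimension check: dim(chi_3)*dim(chi_0) = 1*1 = 1 and sum (mult * dim) = 1*1 = 1.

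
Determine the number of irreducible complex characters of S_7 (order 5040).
15

Derivation: The number of irreducible complex representations of a finite group equals its number of conjugacy classes. Conjugacy classes in S_7 correspond to cycle types, i.e. partitions of 7; there are p(7) = 15 of them, so S_7 (order 5040) has exactly 15 irreducible complex representations.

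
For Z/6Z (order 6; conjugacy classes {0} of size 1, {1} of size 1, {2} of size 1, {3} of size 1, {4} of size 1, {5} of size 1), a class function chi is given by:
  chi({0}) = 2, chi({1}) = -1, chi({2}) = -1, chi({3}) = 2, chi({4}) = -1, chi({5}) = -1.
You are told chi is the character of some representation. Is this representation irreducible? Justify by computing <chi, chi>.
Not irreducible (reducible): <chi, chi> = 2 > 1.

Solution. <chi, chi> = (1/|G|) sum_C |C| * |chi(C)|^2 = (1/6)[1*|2|^2 + 1*|-1|^2 + 1*|-1|^2 + 1*|2|^2 + 1*|-1|^2 + 1*|-1|^2]
  = (1/6)[(4) + (1) + (1) + (4) + (1) + (1)] = 12/6 = 2.
(Exp terms are combined using exp(i*s)*conj(exp(i*t)) = exp(i*(s-t)), and sums of them are collapsed using the identity that for every m > 1 the m distinct m-th roots of unity sum to 0, e.g. 1 + exp(2*I*pi/3) + exp(-2*I*pi/3) = 0.)
A character is irreducible iff <chi, chi> = 1, so this representation is reducible.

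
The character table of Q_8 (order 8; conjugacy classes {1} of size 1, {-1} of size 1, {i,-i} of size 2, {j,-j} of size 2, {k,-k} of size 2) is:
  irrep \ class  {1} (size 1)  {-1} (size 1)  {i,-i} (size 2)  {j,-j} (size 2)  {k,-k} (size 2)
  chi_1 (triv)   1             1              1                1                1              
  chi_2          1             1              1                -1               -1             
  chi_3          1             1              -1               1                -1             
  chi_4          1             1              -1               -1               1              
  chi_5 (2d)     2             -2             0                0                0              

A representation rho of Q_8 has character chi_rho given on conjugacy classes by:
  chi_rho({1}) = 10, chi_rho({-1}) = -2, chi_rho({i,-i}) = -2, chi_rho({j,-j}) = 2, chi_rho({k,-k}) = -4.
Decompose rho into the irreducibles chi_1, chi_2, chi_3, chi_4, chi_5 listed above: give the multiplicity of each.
Multiplicities: chi_1: 0, chi_2: 1, chi_3: 3, chi_4: 0, chi_5: 3.

Details: Use <chi_rho, chi> = (1/|G|) sum_C |C| * chi_rho(C) * conj(chi(C)) with |G| = 8 for each irreducible chi in the table:
  <chi_rho, chi_1> = (1/8)[1*(10)*conj(1) + 1*(-2)*conj(1) + 2*(-2)*conj(1) + 2*(2)*conj(1) + 2*(-4)*conj(1)]
      = (1/8)[(10) + (-2) + (-4) + (4) + (-8)] = 0/8 = 0
  <chi_rho, chi_2> = (1/8)[1*(10)*conj(1) + 1*(-2)*conj(1) + 2*(-2)*conj(1) + 2*(2)*conj(-1) + 2*(-4)*conj(-1)]
      = (1/8)[(10) + (-2) + (-4) + (-4) + (8)] = 8/8 = 1
  <chi_rho, chi_3> = (1/8)[1*(10)*conj(1) + 1*(-2)*conj(1) + 2*(-2)*conj(-1) + 2*(2)*conj(1) + 2*(-4)*conj(-1)]
      = (1/8)[(10) + (-2) + (4) + (4) + (8)] = 24/8 = 3
  <chi_rho, chi_4> = (1/8)[1*(10)*conj(1) + 1*(-2)*conj(1) + 2*(-2)*conj(-1) + 2*(2)*conj(-1) + 2*(-4)*conj(1)]
      = (1/8)[(10) + (-2) + (4) + (-4) + (-8)] = 0/8 = 0
  <chi_rho, chi_5> = (1/8)[1*(10)*conj(2) + 1*(-2)*conj(-2) + 2*(-2)*conj(0) + 2*(2)*conj(0) + 2*(-4)*conj(0)]
      = (1/8)[(20) + (4) + (0) + (0) + (0)] = 24/8 = 3
Dimension check: dim(rho) = sum (mult * dim) = 0*1 + 1*1 + 3*1 + 0*1 + 3*2 = 10 = chi_rho(e) = 10.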